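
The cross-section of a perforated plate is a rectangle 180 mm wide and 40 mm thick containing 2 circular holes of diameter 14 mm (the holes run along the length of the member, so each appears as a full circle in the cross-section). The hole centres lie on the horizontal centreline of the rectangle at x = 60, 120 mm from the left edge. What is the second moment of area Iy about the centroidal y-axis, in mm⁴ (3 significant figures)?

Decompose the section into non-overlapping parts with the origin at the bottom-left of its bounding rectangle.
Plate: 180 × 40, A = 7 200 mm², x = 90 mm, Ī = 19 440 000 mm⁴.
Hole 1 (subtracted): ⌀14, A = 153.94 mm², x = 60 mm, Ī = 1885.7 mm⁴.
Hole 2 (subtracted): ⌀14, A = 153.94 mm², x = 120 mm, Ī = 1885.7 mm⁴.
By symmetry the centroid is at mid-width, x̄ = 90 mm.
Transfer each piece to the centroidal y-axis using Ī + A·d² with d = x − 90:
  plate: d = 0 mm → contributes +19 440 000 mm⁴
  hole 1: d = -30 mm → contributes −140 430 mm⁴
  hole 2: d = 30 mm → contributes −140 430 mm⁴
Total I = 19 159 140 mm⁴.

Iy ≈ 1.92 × 10⁷ mm⁴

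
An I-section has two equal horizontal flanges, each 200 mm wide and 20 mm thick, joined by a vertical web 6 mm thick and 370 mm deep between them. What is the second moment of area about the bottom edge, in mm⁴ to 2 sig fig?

I_base ≈ 7.6 × 10⁸ mm⁴

Split into non-overlapping primitives; take the origin at the lower-left of the bounding box.
Bottom flange: 200 × 20, A = 4 000 mm², y = 10 mm, Ī = 133 333 mm⁴.
Web: 6 × 370, A = 2 220 mm², y = 205 mm, Ī = 25 326 500 mm⁴.
Top flange: 200 × 20, A = 4 000 mm², y = 400 mm, Ī = 133 333 mm⁴.
Transfer each piece to a horizontal axis along the bottom face using Ī + A·d² with d = y − 0:
  bottom flange: d = 10 mm → contributes +533 333 mm⁴
  web: d = 205 mm → contributes +118 622 000 mm⁴
  top flange: d = 400 mm → contributes +640 133 333 mm⁴
Total I = 759 288 667 mm⁴.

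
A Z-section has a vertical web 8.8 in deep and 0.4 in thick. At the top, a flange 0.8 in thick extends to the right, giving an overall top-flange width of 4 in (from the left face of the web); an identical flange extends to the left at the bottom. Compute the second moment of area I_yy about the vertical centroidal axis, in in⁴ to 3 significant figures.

Split into non-overlapping primitives; take the origin at the lower-left of the bounding box.
Web: 0.4 × 8.8, A = 3.52 in², x = 3.8 in, Ī = 0.046933 in⁴.
Top flange (beyond web): 3.6 × 0.8, A = 2.88 in², x = 5.8 in, Ī = 3.1104 in⁴.
Bottom flange (beyond web): 3.6 × 0.8, A = 2.88 in², x = 1.8 in, Ī = 3.1104 in⁴.
Centroid: x̄ = ΣA·x / ΣA = 3.8 in.
Transfer each piece to the vertical centroidal axis using Ī + A·d² with d = x − 3.8:
  web: d = 0 in → contributes +0.046933 in⁴
  top flange (beyond web): d = 2 in → contributes +14.63 in⁴
  bottom flange (beyond web): d = -2 in → contributes +14.63 in⁴
Total I = 29.308 in⁴.

I_yy ≈ 29.3 in⁴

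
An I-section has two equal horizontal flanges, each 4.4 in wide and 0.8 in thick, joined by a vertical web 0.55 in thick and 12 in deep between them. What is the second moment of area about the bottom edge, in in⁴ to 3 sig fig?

Treat the section as a set of non-overlapping primitives; coordinates are from the bounding-box lower-left.
Bottom flange: 4.4 × 0.8, A = 3.52 in², y = 0.4 in, Ī = 0.18773 in⁴.
Web: 0.55 × 12, A = 6.6 in², y = 6.8 in, Ī = 79.2 in⁴.
Top flange: 4.4 × 0.8, A = 3.52 in², y = 13.2 in, Ī = 0.18773 in⁴.
Transfer each piece to the bottom edge using Ī + A·d² with d = y − 0:
  bottom flange: d = 0.4 in → contributes +0.75093 in⁴
  web: d = 6.8 in → contributes +384.38 in⁴
  top flange: d = 13.2 in → contributes +613.51 in⁴
Total I = 998.65 in⁴.

I_base ≈ 999 in⁴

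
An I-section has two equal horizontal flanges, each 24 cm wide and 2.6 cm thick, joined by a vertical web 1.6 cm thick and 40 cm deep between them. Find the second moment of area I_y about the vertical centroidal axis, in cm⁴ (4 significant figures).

I_y ≈ 6004 cm⁴

Split into non-overlapping primitives; take the origin at the lower-left of the bounding box.
Bottom flange: 24 × 2.6, A = 62.4 cm², x = 12 cm, Ī = 2995.2 cm⁴.
Web: 1.6 × 40, A = 64 cm², x = 12 cm, Ī = 13.6533 cm⁴.
Top flange: 24 × 2.6, A = 62.4 cm², x = 12 cm, Ī = 2995.2 cm⁴.
By symmetry the centroid is at mid-width, x̄ = 12 cm.
All pieces are centred on the vertical centroidal axis, so I = ΣĪ = 6004.05 cm⁴.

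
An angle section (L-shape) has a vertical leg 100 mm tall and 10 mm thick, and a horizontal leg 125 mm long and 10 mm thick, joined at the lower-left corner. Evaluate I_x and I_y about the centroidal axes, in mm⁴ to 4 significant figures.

I_x ≈ 1.926 × 10⁶ mm⁴, I_y ≈ 3.365 × 10⁶ mm⁴

Split into non-overlapping primitives; take the origin at the lower-left of the bounding box.
Vertical leg: 10 × 100, A = 1 000 mm², y = 50 mm, Ī = 833 333 mm⁴.
Horizontal leg (remainder): 115 × 10, A = 1 150 mm², y = 5 mm, Ī = 9583.33 mm⁴.
Centroid: ȳ = ΣA·y / ΣA = 25.9302 mm.
Transfer each piece to the centroidal x-axis using Ī + A·d² with d = y − 25.9302:
  vertical leg: d = 24.0698 mm → contributes +1 412 687 mm⁴
  horizontal leg (remainder): d = -20.9302 mm → contributes +513 369 mm⁴
Total I = 1 926 056 mm⁴.
For the y-axis: x̄ = 38.4302 mm.
Repeating about the centroidal y-axis gives I_y = 3 365 119 mm⁴.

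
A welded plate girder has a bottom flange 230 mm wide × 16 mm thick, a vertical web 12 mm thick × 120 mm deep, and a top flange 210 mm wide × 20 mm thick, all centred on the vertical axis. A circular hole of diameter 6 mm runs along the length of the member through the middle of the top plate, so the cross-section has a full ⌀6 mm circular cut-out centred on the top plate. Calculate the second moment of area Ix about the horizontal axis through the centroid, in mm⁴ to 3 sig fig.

Ix ≈ 3.92 × 10⁷ mm⁴

Decompose the section into non-overlapping parts with the origin at the bottom-left of its bounding rectangle.
Bottom plate: 230 × 16, A = 3 680 mm², y = 8 mm, Ī = 78 507 mm⁴.
Web plate: 12 × 120, A = 1 440 mm², y = 76 mm, Ī = 1 728 000 mm⁴.
Top plate: 210 × 20, A = 4 200 mm², y = 146 mm, Ī = 140 000 mm⁴.
Hole (subtracted): ⌀6, A = 28.274 mm², y = 146 mm, Ī = 63.617 mm⁴.
Centroid: ȳ = ΣA·y / ΣA = 80.497 mm.
Transfer each piece to the horizontal axis through the centroid using Ī + A·d² with d = y − 80.497:
  bottom plate: d = -72.497 mm → contributes +19 419 671 mm⁴
  web plate: d = -4.4966 mm → contributes +1 757 115 mm⁴
  top plate: d = 65.503 mm → contributes +18 160 943 mm⁴
  hole: d = 65.503 mm → contributes −121 380 mm⁴
Total I = 39 216 349 mm⁴.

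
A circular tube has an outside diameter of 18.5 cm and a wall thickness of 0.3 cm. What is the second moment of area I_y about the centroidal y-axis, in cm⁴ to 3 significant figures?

Split into non-overlapping primitives; take the origin at the lower-left of the bounding box.
Outer circle: ⌀18.5, A = 268.8 cm², x = 9.25 cm, Ī = 5749.9 cm⁴.
Bore (subtracted): ⌀17.9, A = 251.65 cm², x = 9.25 cm, Ī = 5039.4 cm⁴.
By symmetry the centroid is at mid-width, x̄ = 9.25 cm.
All pieces are centred on the centroidal y-axis, so I = ΣĪ (holes subtracted) = 710.42 cm⁴.

I_y ≈ 710 cm⁴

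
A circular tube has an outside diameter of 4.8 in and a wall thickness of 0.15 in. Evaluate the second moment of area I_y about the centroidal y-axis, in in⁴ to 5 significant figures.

I_y ≈ 5.9287 in⁴

Break the section into simple shapes (no overlaps), measuring from the bottom-left corner of the bounding box.
Outer circle: ⌀4.8, A = 18.09557 in², x = 2.4 in, Ī = 26.05763 in⁴.
Bore (subtracted): ⌀4.5, A = 15.90431 in², x = 2.4 in, Ī = 20.1289 in⁴.
By symmetry the centroid is at mid-width, x̄ = 2.4 in.
All pieces are centred on the centroidal y-axis, so I = ΣĪ (holes subtracted) = 5.92873 in⁴.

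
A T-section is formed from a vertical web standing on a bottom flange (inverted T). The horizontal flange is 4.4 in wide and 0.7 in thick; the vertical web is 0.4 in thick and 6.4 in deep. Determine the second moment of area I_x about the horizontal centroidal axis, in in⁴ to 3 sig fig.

Split into non-overlapping primitives; take the origin at the lower-left of the bounding box.
Flange: 4.4 × 0.7, A = 3.08 in², y = 0.35 in, Ī = 0.12577 in⁴.
Web: 0.4 × 6.4, A = 2.56 in², y = 3.9 in, Ī = 8.7381 in⁴.
Centroid: ȳ = ΣA·y / ΣA = 1.9613 in.
Transfer each piece to the horizontal centroidal axis using Ī + A·d² with d = y − 1.9613:
  flange: d = -1.6113 in → contributes +8.1228 in⁴
  web: d = 1.9387 in → contributes +18.36 in⁴
Total I = 26.482 in⁴.

I_x ≈ 26.5 in⁴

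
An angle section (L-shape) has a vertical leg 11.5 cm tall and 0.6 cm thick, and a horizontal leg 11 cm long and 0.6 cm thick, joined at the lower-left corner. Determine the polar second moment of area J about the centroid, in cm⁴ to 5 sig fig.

Decompose the section into non-overlapping parts with the origin at the bottom-left of its bounding rectangle.
Vertical leg: 0.6 × 11.5, A = 6.9 cm², y = 5.75 cm, Ī = 76.04375 cm⁴.
Horizontal leg (remainder): 10.4 × 0.6, A = 6.24 cm², y = 0.3 cm, Ī = 0.1872 cm⁴.
Centroid: ȳ = ΣA·y / ΣA = 3.161872 cm.
Transfer each piece to the centroidal x-axis using Ī + A·d² with d = y − 3.161872:
  vertical leg: d = 2.588128 cm → contributes +122.2627 cm⁴
  horizontal leg (remainder): d = -2.861872 cm → contributes +51.29475 cm⁴
Total I = 173.5575 cm⁴.
For the y-axis: x̄ = 2.911872 cm.
Repeating about the centroidal y-axis gives I_y = 155.5707 cm⁴.
Polar second moment: J = I_x + I_y = 329.1282 cm⁴.

J ≈ 329.13 cm⁴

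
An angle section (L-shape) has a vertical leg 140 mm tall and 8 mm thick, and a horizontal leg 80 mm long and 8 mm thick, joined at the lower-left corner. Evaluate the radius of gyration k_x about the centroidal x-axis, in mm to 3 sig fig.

k_x ≈ 45.4 mm

Break the section into simple shapes (no overlaps), measuring from the bottom-left corner of the bounding box.
Vertical leg: 8 × 140, A = 1 120 mm², y = 70 mm, Ī = 1 829 333 mm⁴.
Horizontal leg (remainder): 72 × 8, A = 576 mm², y = 4 mm, Ī = 3 072 mm⁴.
Centroid: ȳ = ΣA·y / ΣA = 47.585 mm.
Transfer each piece to the centroidal x-axis using Ī + A·d² with d = y − 47.585:
  vertical leg: d = 22.415 mm → contributes +2 392 062 mm⁴
  horizontal leg (remainder): d = -43.585 mm → contributes +1 097 267 mm⁴
Total I = 3 489 329 mm⁴.
Radius of gyration: k = √(I/A) = √(3 489 329 / 1 696) = 45.358 mm.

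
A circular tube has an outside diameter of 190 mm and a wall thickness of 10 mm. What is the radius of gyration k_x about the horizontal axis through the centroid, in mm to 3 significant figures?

k_x ≈ 63.7 mm

Break the section into simple shapes (no overlaps), measuring from the bottom-left corner of the bounding box.
Outer circle: ⌀190, A = 28 353 mm², y = 95 mm, Ī = 63 971 171 mm⁴.
Bore (subtracted): ⌀170, A = 22 698 mm², y = 95 mm, Ī = 40 998 275 mm⁴.
By symmetry the centroid is at mid-height, ȳ = 95 mm.
All pieces are centred on the horizontal axis through the centroid, so I = ΣĪ (holes subtracted) = 22 972 896 mm⁴.
Radius of gyration: k = √(I/A) = √(22 972 896 / 5654.9) = 63.738 mm.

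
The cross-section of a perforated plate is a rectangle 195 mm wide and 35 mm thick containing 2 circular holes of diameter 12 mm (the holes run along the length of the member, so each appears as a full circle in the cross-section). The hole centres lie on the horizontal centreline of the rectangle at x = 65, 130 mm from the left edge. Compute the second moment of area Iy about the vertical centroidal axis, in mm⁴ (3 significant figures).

Treat the section as a set of non-overlapping primitives; coordinates are from the bounding-box lower-left.
Plate: 195 × 35, A = 6 825 mm², x = 97.5 mm, Ī = 21 626 719 mm⁴.
Hole 1 (subtracted): ⌀12, A = 113.1 mm², x = 65 mm, Ī = 1017.9 mm⁴.
Hole 2 (subtracted): ⌀12, A = 113.1 mm², x = 130 mm, Ī = 1017.9 mm⁴.
By symmetry the centroid is at mid-width, x̄ = 97.5 mm.
Transfer each piece to the vertical centroidal axis using Ī + A·d² with d = x − 97.5:
  plate: d = 0 mm → contributes +21 626 719 mm⁴
  hole 1: d = -32.5 mm → contributes −120 477 mm⁴
  hole 2: d = 32.5 mm → contributes −120 477 mm⁴
Total I = 21 385 765 mm⁴.

Iy ≈ 2.14 × 10⁷ mm⁴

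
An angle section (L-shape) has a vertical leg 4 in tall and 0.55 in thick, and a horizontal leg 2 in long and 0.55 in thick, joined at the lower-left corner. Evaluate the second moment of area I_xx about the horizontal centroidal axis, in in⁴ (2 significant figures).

Split into non-overlapping primitives; take the origin at the lower-left of the bounding box.
Vertical leg: 0.55 × 4, A = 2.2 in², y = 2 in, Ī = 2.933 in⁴.
Horizontal leg (remainder): 1.45 × 0.55, A = 0.7975 in², y = 0.275 in, Ī = 0.0201 in⁴.
Centroid: ȳ = ΣA·y / ΣA = 1.541 in.
Transfer each piece to the horizontal centroidal axis using Ī + A·d² with d = y − 1.541:
  vertical leg: d = 0.4589 in → contributes +3.397 in⁴
  horizontal leg (remainder): d = -1.266 in → contributes +1.298 in⁴
Total I = 4.695 in⁴.

I_xx ≈ 4.7 in⁴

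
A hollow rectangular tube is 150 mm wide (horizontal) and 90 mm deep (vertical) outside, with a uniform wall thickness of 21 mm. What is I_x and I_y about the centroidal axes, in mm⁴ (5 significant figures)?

Split into non-overlapping primitives; take the origin at the lower-left of the bounding box.
Outer rectangle: 150 × 90, A = 13 500 mm², y = 45 mm, Ī = 9 112 500 mm⁴.
Inner void (subtracted): 108 × 48, A = 5 184 mm², y = 45 mm, Ī = 995 328 mm⁴.
By symmetry the centroid is at mid-height, ȳ = 45 mm.
All pieces are centred on the centroidal x-axis, so I = ΣĪ (holes subtracted) = 8 117 172 mm⁴.
Repeating about the centroidal y-axis gives I_y = 20 273 652 mm⁴.

I_x ≈ 8.1172 × 10⁶ mm⁴, I_y ≈ 2.0274 × 10⁷ mm⁴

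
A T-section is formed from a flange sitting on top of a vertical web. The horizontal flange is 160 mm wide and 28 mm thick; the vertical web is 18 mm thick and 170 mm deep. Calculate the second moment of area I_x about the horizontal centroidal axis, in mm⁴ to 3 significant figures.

I_x ≈ 2.55 × 10⁷ mm⁴

Split into non-overlapping primitives; take the origin at the lower-left of the bounding box.
Flange: 160 × 28, A = 4 480 mm², y = 184 mm, Ī = 292 693 mm⁴.
Web: 18 × 170, A = 3 060 mm², y = 85 mm, Ī = 7 369 500 mm⁴.
Centroid: ȳ = ΣA·y / ΣA = 143.82 mm.
Transfer each piece to the horizontal centroidal axis using Ī + A·d² with d = y − 143.82:
  flange: d = 40.178 mm → contributes +7 524 529 mm⁴
  web: d = -58.822 mm → contributes +17 957 286 mm⁴
Total I = 25 481 815 mm⁴.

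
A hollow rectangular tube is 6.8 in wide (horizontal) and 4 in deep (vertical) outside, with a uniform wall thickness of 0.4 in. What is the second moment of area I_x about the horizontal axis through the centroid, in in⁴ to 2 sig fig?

I_x ≈ 20 in⁴

Split into non-overlapping primitives; take the origin at the lower-left of the bounding box.
Outer rectangle: 6.8 × 4, A = 27.2 in², y = 2 in, Ī = 36.27 in⁴.
Inner void (subtracted): 6 × 3.2, A = 19.2 in², y = 2 in, Ī = 16.38 in⁴.
By symmetry the centroid is at mid-height, ȳ = 2 in.
All pieces are centred on the horizontal axis through the centroid, so I = ΣĪ (holes subtracted) = 19.88 in⁴.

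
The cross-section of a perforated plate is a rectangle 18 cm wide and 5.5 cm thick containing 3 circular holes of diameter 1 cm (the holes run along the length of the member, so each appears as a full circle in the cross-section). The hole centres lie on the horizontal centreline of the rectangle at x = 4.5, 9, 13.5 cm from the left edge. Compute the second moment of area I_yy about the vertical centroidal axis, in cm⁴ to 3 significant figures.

I_yy ≈ 2640 cm⁴

Split into non-overlapping primitives; take the origin at the lower-left of the bounding box.
Plate: 18 × 5.5, A = 99 cm², x = 9 cm, Ī = 2 673 cm⁴.
Hole 1 (subtracted): ⌀1, A = 0.7854 cm², x = 4.5 cm, Ī = 0.049087 cm⁴.
Hole 2 (subtracted): ⌀1, A = 0.7854 cm², x = 9 cm, Ī = 0.049087 cm⁴.
Hole 3 (subtracted): ⌀1, A = 0.7854 cm², x = 13.5 cm, Ī = 0.049087 cm⁴.
By symmetry the centroid is at mid-width, x̄ = 9 cm.
Transfer each piece to the vertical centroidal axis using Ī + A·d² with d = x − 9:
  plate: d = 0 cm → contributes +2 673 cm⁴
  hole 1: d = -4.5 cm → contributes −15.953 cm⁴
  hole 2: d = 0 cm → contributes −0.049087 cm⁴
  hole 3: d = 4.5 cm → contributes −15.953 cm⁴
Total I = 2 641 cm⁴.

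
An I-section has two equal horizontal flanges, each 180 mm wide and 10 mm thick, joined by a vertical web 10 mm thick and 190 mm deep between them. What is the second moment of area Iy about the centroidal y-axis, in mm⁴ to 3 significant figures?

Iy ≈ 9.74 × 10⁶ mm⁴

Decompose the section into non-overlapping parts with the origin at the bottom-left of its bounding rectangle.
Bottom flange: 180 × 10, A = 1 800 mm², x = 90 mm, Ī = 4 860 000 mm⁴.
Web: 10 × 190, A = 1 900 mm², x = 90 mm, Ī = 15 833 mm⁴.
Top flange: 180 × 10, A = 1 800 mm², x = 90 mm, Ī = 4 860 000 mm⁴.
By symmetry the centroid is at mid-width, x̄ = 90 mm.
All pieces are centred on the centroidal y-axis, so I = ΣĪ = 9 735 833 mm⁴.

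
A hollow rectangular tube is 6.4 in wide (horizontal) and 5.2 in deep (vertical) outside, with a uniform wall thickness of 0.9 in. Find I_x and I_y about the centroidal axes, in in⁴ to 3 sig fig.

I_x ≈ 59.9 in⁴, I_y ≈ 86.0 in⁴

Treat the section as a set of non-overlapping primitives; coordinates are from the bounding-box lower-left.
Outer rectangle: 6.4 × 5.2, A = 33.28 in², y = 2.6 in, Ī = 74.991 in⁴.
Inner void (subtracted): 4.6 × 3.4, A = 15.64 in², y = 2.6 in, Ī = 15.067 in⁴.
By symmetry the centroid is at mid-height, ȳ = 2.6 in.
All pieces are centred on the centroidal x-axis, so I = ΣĪ (holes subtracted) = 59.924 in⁴.
Repeating about the centroidal y-axis gives I_y = 86.017 in⁴.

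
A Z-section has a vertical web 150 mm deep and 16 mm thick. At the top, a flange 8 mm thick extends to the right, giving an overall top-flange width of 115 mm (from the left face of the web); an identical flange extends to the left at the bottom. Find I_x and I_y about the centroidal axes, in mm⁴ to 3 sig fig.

I_x ≈ 1.25 × 10⁷ mm⁴, I_y ≈ 6.58 × 10⁶ mm⁴

Decompose the section into non-overlapping parts with the origin at the bottom-left of its bounding rectangle.
Web: 16 × 150, A = 2 400 mm², y = 75 mm, Ī = 4 500 000 mm⁴.
Top flange (beyond web): 99 × 8, A = 792 mm², y = 146 mm, Ī = 4 224 mm⁴.
Bottom flange (beyond web): 99 × 8, A = 792 mm², y = 4 mm, Ī = 4 224 mm⁴.
Centroid: ȳ = ΣA·y / ΣA = 75 mm.
Transfer each piece to the centroidal x-axis using Ī + A·d² with d = y − 75:
  web: d = 0 mm → contributes +4 500 000 mm⁴
  top flange (beyond web): d = 71 mm → contributes +3 996 696 mm⁴
  bottom flange (beyond web): d = -71 mm → contributes +3 996 696 mm⁴
Total I = 12 493 392 mm⁴.
For the y-axis: x̄ = 107 mm.
Repeating about the centroidal y-axis gives I_y = 6 582 032 mm⁴.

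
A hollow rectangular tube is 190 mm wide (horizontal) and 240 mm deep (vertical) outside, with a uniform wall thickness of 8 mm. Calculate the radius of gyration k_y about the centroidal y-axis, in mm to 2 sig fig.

Decompose the section into non-overlapping parts with the origin at the bottom-left of its bounding rectangle.
Outer rectangle: 190 × 240, A = 45 600 mm², x = 95 mm, Ī = 137 180 000 mm⁴.
Inner void (subtracted): 174 × 224, A = 38 976 mm², x = 95 mm, Ī = 98 336 448 mm⁴.
By symmetry the centroid is at mid-width, x̄ = 95 mm.
All pieces are centred on the centroidal y-axis, so I = ΣĪ (holes subtracted) = 38 843 552 mm⁴.
Radius of gyration: k = √(I/A) = √(38 843 552 / 6 624) = 76.58 mm.

k_y ≈ 77 mm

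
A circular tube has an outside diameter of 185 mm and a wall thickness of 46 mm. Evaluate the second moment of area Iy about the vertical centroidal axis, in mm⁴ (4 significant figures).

Iy ≈ 5.383 × 10⁷ mm⁴

Decompose the section into non-overlapping parts with the origin at the bottom-left of its bounding rectangle.
Outer circle: ⌀185, A = 26880.3 mm², x = 92.5 mm, Ī = 57 498 539 mm⁴.
Bore (subtracted): ⌀93, A = 6792.91 mm², x = 92.5 mm, Ī = 3 671 992 mm⁴.
By symmetry the centroid is at mid-width, x̄ = 92.5 mm.
All pieces are centred on the vertical centroidal axis, so I = ΣĪ (holes subtracted) = 53 826 548 mm⁴.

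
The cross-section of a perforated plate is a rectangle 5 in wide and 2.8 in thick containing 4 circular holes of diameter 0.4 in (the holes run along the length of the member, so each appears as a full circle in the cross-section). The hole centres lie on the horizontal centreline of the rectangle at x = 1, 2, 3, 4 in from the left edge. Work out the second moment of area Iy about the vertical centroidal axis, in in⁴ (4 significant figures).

Split into non-overlapping primitives; take the origin at the lower-left of the bounding box.
Plate: 5 × 2.8, A = 14 in², x = 2.5 in, Ī = 29.1667 in⁴.
Hole 1 (subtracted): ⌀0.4, A = 0.125664 in², x = 1 in, Ī = 0.00125664 in⁴.
Hole 2 (subtracted): ⌀0.4, A = 0.125664 in², x = 2 in, Ī = 0.00125664 in⁴.
Hole 3 (subtracted): ⌀0.4, A = 0.125664 in², x = 3 in, Ī = 0.00125664 in⁴.
Hole 4 (subtracted): ⌀0.4, A = 0.125664 in², x = 4 in, Ī = 0.00125664 in⁴.
By symmetry the centroid is at mid-width, x̄ = 2.5 in.
Transfer each piece to the vertical centroidal axis using Ī + A·d² with d = x − 2.5:
  plate: d = 0 in → contributes +29.1667 in⁴
  hole 1: d = -1.5 in → contributes −0.284 in⁴
  hole 2: d = -0.5 in → contributes −0.0326726 in⁴
  hole 3: d = 0.5 in → contributes −0.0326726 in⁴
  hole 4: d = 1.5 in → contributes −0.284 in⁴
Total I = 28.5333 in⁴.

Iy ≈ 28.53 in⁴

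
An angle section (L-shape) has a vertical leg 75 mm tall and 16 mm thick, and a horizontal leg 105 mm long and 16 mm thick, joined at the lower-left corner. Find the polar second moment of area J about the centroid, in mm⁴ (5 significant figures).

Split into non-overlapping primitives; take the origin at the lower-left of the bounding box.
Vertical leg: 16 × 75, A = 1 200 mm², y = 37.5 mm, Ī = 562 500 mm⁴.
Horizontal leg (remainder): 89 × 16, A = 1 424 mm², y = 8 mm, Ī = 30378.67 mm⁴.
Centroid: ȳ = ΣA·y / ΣA = 21.49085 mm.
Transfer each piece to the centroidal x-axis using Ī + A·d² with d = y − 21.49085:
  vertical leg: d = 16.00915 mm → contributes +870051.3 mm⁴
  horizontal leg (remainder): d = -13.49085 mm → contributes +289551.1 mm⁴
Total I = 1 159 602 mm⁴.
For the y-axis: x̄ = 36.49085 mm.
Repeating about the centroidal y-axis gives I_y = 2 760 482 mm⁴.
Polar second moment: J = I_x + I_y = 3 920 085 mm⁴.

J ≈ 3.9201 × 10⁶ mm⁴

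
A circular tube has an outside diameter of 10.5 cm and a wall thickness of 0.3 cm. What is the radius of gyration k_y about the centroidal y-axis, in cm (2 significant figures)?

Break the section into simple shapes (no overlaps), measuring from the bottom-left corner of the bounding box.
Outer circle: ⌀10.5, A = 86.59 cm², x = 5.25 cm, Ī = 596.7 cm⁴.
Bore (subtracted): ⌀9.9, A = 76.98 cm², x = 5.25 cm, Ī = 471.5 cm⁴.
By symmetry the centroid is at mid-width, x̄ = 5.25 cm.
All pieces are centred on the centroidal y-axis, so I = ΣĪ (holes subtracted) = 125.1 cm⁴.
Radius of gyration: k = √(I/A) = √(125.1 / 9.613) = 3.608 cm.

k_y ≈ 3.6 cm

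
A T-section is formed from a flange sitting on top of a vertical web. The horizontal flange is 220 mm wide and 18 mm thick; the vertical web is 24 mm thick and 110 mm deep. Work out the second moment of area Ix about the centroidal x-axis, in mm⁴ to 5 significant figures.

Decompose the section into non-overlapping parts with the origin at the bottom-left of its bounding rectangle.
Flange: 220 × 18, A = 3 960 mm², y = 119 mm, Ī = 106 920 mm⁴.
Web: 24 × 110, A = 2 640 mm², y = 55 mm, Ī = 2 662 000 mm⁴.
Centroid: ȳ = ΣA·y / ΣA = 93.4 mm.
Transfer each piece to the centroidal x-axis using Ī + A·d² with d = y − 93.4:
  flange: d = 25.6 mm → contributes +2 702 146 mm⁴
  web: d = -38.4 mm → contributes +6 554 838 mm⁴
Total I = 9 256 984 mm⁴.

Ix ≈ 9.2570 × 10⁶ mm⁴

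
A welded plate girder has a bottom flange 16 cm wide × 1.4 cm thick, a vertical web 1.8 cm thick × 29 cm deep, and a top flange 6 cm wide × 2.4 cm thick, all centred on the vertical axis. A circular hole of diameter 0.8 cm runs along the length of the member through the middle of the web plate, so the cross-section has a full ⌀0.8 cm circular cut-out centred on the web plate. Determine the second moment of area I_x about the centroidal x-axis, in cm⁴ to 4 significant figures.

Decompose the section into non-overlapping parts with the origin at the bottom-left of its bounding rectangle.
Bottom plate: 16 × 1.4, A = 22.4 cm², y = 0.7 cm, Ī = 3.65867 cm⁴.
Web plate: 1.8 × 29, A = 52.2 cm², y = 15.9 cm, Ī = 3658.35 cm⁴.
Top plate: 6 × 2.4, A = 14.4 cm², y = 31.6 cm, Ī = 6.912 cm⁴.
Hole (subtracted): ⌀0.8, A = 0.502655 cm², y = 15.9 cm, Ī = 0.0201062 cm⁴.
Centroid: ȳ = ΣA·y / ΣA = 14.6073 cm.
Transfer each piece to the centroidal x-axis using Ī + A·d² with d = y − 14.6073:
  bottom plate: d = -13.9073 cm → contributes +4336.11 cm⁴
  web plate: d = 1.29269 cm → contributes +3745.58 cm⁴
  top plate: d = 16.9927 cm → contributes +4164.94 cm⁴
  hole: d = 1.29269 cm → contributes −0.860072 cm⁴
Total I = 12245.8 cm⁴.

I_x ≈ 1.225 × 10⁴ cm⁴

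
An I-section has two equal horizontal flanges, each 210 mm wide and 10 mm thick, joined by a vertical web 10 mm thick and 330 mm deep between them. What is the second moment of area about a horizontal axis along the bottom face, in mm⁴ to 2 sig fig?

Break the section into simple shapes (no overlaps), measuring from the bottom-left corner of the bounding box.
Bottom flange: 210 × 10, A = 2 100 mm², y = 5 mm, Ī = 17 500 mm⁴.
Web: 10 × 330, A = 3 300 mm², y = 175 mm, Ī = 29 947 500 mm⁴.
Top flange: 210 × 10, A = 2 100 mm², y = 345 mm, Ī = 17 500 mm⁴.
Transfer each piece to the base of the section using Ī + A·d² with d = y − 0:
  bottom flange: d = 5 mm → contributes +70 000 mm⁴
  web: d = 175 mm → contributes +131 010 000 mm⁴
  top flange: d = 345 mm → contributes +249 970 000 mm⁴
Total I = 381 050 000 mm⁴.

I_base ≈ 3.8 × 10⁸ mm⁴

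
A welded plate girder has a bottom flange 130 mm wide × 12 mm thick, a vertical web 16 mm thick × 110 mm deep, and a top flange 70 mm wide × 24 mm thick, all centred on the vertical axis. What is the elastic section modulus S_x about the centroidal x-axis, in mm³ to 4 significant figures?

S_x ≈ 2.007 × 10⁵ mm³

Break the section into simple shapes (no overlaps), measuring from the bottom-left corner of the bounding box.
Bottom plate: 130 × 12, A = 1 560 mm², y = 6 mm, Ī = 18 720 mm⁴.
Web plate: 16 × 110, A = 1 760 mm², y = 67 mm, Ī = 1 774 667 mm⁴.
Top plate: 70 × 24, A = 1 680 mm², y = 134 mm, Ī = 80 640 mm⁴.
Centroid: ȳ = ΣA·y / ΣA = 70.48 mm.
Transfer each piece to the centroidal x-axis using Ī + A·d² with d = y − 70.48:
  bottom plate: d = -64.48 mm → contributes +6 504 686 mm⁴
  web plate: d = -3.48 mm → contributes +1 795 981 mm⁴
  top plate: d = 63.52 mm → contributes +6 859 088 mm⁴
Total I = 15 159 755 mm⁴.
Extreme fibre distance c = 75.52 mm; S = I/c = 200 738 mm³.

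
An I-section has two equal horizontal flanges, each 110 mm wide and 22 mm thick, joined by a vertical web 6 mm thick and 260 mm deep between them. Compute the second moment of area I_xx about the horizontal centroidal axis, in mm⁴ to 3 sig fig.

Break the section into simple shapes (no overlaps), measuring from the bottom-left corner of the bounding box.
Bottom flange: 110 × 22, A = 2 420 mm², y = 11 mm, Ī = 97 607 mm⁴.
Web: 6 × 260, A = 1 560 mm², y = 152 mm, Ī = 8 788 000 mm⁴.
Top flange: 110 × 22, A = 2 420 mm², y = 293 mm, Ī = 97 607 mm⁴.
By symmetry the centroid is at mid-height, ȳ = 152 mm.
Transfer each piece to the horizontal centroidal axis using Ī + A·d² with d = y − 152:
  bottom flange: d = -141 mm → contributes +48 209 627 mm⁴
  web: d = 0 mm → contributes +8 788 000 mm⁴
  top flange: d = 141 mm → contributes +48 209 627 mm⁴
Total I = 105 207 253 mm⁴.

I_xx ≈ 1.05 × 10⁸ mm⁴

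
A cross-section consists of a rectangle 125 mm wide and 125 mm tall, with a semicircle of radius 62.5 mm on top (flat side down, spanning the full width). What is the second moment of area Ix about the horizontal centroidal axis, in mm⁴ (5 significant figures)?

Decompose the section into non-overlapping parts with the origin at the bottom-left of its bounding rectangle.
Rectangular body: 125 × 125, A = 15 625 mm², y = 62.5 mm, Ī = 20 345 052 mm⁴.
Semicircular cap: semicircle r = 62.5, A = 6135.923 mm², y = 151.5258 mm, Ī = 1 674 758 mm⁴.
Centroid: ȳ = ΣA·y / ΣA = 87.60259 mm.
Transfer each piece to the horizontal centroidal axis using Ī + A·d² with d = y − 87.60259:
  rectangular body: d = -25.10259 mm → contributes +30 190 993 mm⁴
  semicircular cap: d = 63.92323 mm → contributes +26 747 241 mm⁴
Total I = 56 938 234 mm⁴.

Ix ≈ 5.6938 × 10⁷ mm⁴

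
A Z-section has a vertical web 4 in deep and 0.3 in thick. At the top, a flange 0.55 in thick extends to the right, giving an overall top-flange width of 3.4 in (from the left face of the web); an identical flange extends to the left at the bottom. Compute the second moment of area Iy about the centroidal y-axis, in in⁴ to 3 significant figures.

Iy ≈ 12.6 in⁴

Break the section into simple shapes (no overlaps), measuring from the bottom-left corner of the bounding box.
Web: 0.3 × 4, A = 1.2 in², x = 3.25 in, Ī = 0.009 in⁴.
Top flange (beyond web): 3.1 × 0.55, A = 1.705 in², x = 4.95 in, Ī = 1.3654 in⁴.
Bottom flange (beyond web): 3.1 × 0.55, A = 1.705 in², x = 1.55 in, Ī = 1.3654 in⁴.
Centroid: x̄ = ΣA·x / ΣA = 3.25 in.
Transfer each piece to the centroidal y-axis using Ī + A·d² with d = x − 3.25:
  web: d = 0 in → contributes +0.009 in⁴
  top flange (beyond web): d = 1.7 in → contributes +6.2929 in⁴
  bottom flange (beyond web): d = -1.7 in → contributes +6.2929 in⁴
Total I = 12.595 in⁴.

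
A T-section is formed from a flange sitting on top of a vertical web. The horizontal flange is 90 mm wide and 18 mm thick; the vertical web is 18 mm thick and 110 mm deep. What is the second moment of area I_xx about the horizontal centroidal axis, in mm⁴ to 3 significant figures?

Split into non-overlapping primitives; take the origin at the lower-left of the bounding box.
Flange: 90 × 18, A = 1 620 mm², y = 119 mm, Ī = 43 740 mm⁴.
Web: 18 × 110, A = 1 980 mm², y = 55 mm, Ī = 1 996 500 mm⁴.
Centroid: ȳ = ΣA·y / ΣA = 83.8 mm.
Transfer each piece to the horizontal centroidal axis using Ī + A·d² with d = y − 83.8:
  flange: d = 35.2 mm → contributes +2 050 985 mm⁴
  web: d = -28.8 mm → contributes +3 638 791 mm⁴
Total I = 5 689 776 mm⁴.

I_xx ≈ 5.69 × 10⁶ mm⁴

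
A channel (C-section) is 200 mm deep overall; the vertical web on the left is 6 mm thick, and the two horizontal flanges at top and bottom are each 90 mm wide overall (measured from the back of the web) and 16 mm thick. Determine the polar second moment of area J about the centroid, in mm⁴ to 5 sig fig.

J ≈ 3.0073 × 10⁷ mm⁴

Treat the section as a set of non-overlapping primitives; coordinates are from the bounding-box lower-left.
Web: 6 × 200, A = 1 200 mm², y = 100 mm, Ī = 4 000 000 mm⁴.
Top flange (beyond web): 84 × 16, A = 1 344 mm², y = 192 mm, Ī = 28 672 mm⁴.
Bottom flange (beyond web): 84 × 16, A = 1 344 mm², y = 8 mm, Ī = 28 672 mm⁴.
By symmetry the centroid is at mid-height, ȳ = 100 mm.
Transfer each piece to the centroidal x-axis using Ī + A·d² with d = y − 100:
  web: d = 0 mm → contributes +4 000 000 mm⁴
  top flange (beyond web): d = 92 mm → contributes +11 404 288 mm⁴
  bottom flange (beyond web): d = -92 mm → contributes +11 404 288 mm⁴
Total I = 26 808 576 mm⁴.
For the y-axis: x̄ = 34.11111 mm.
Repeating about the centroidal y-axis gives I_y = 3 264 144 mm⁴.
Polar second moment: J = I_x + I_y = 30 072 720 mm⁴.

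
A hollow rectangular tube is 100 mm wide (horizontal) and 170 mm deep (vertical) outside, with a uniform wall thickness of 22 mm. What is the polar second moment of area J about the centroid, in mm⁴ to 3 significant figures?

Treat the section as a set of non-overlapping primitives; coordinates are from the bounding-box lower-left.
Outer rectangle: 100 × 170, A = 17 000 mm², y = 85 mm, Ī = 40 941 667 mm⁴.
Inner void (subtracted): 56 × 126, A = 7 056 mm², y = 85 mm, Ī = 9 335 088 mm⁴.
By symmetry the centroid is at mid-height, ȳ = 85 mm.
All pieces are centred on the centroidal x-axis, so I = ΣĪ (holes subtracted) = 31 606 579 mm⁴.
Repeating about the centroidal y-axis gives I_y = 12 322 699 mm⁴.
Polar second moment: J = I_x + I_y = 43 929 277 mm⁴.

J ≈ 4.39 × 10⁷ mm⁴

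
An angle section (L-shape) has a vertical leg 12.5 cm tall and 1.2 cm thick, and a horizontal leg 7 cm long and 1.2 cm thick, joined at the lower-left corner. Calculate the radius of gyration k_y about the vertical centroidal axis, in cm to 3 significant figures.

Split into non-overlapping primitives; take the origin at the lower-left of the bounding box.
Vertical leg: 1.2 × 12.5, A = 15 cm², x = 0.6 cm, Ī = 1.8 cm⁴.
Horizontal leg (remainder): 5.8 × 1.2, A = 6.96 cm², x = 4.1 cm, Ī = 19.511 cm⁴.
Centroid: x̄ = ΣA·x / ΣA = 1.7093 cm.
Transfer each piece to the vertical centroidal axis using Ī + A·d² with d = x − 1.7093:
  vertical leg: d = -1.1093 cm → contributes +20.258 cm⁴
  horizontal leg (remainder): d = 2.3907 cm → contributes +59.291 cm⁴
Total I = 79.549 cm⁴.
Radius of gyration: k = √(I/A) = √(79.549 / 21.96) = 1.9033 cm.

k_y ≈ 1.90 cm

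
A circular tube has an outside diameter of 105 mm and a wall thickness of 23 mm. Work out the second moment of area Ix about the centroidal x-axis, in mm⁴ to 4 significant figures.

Break the section into simple shapes (no overlaps), measuring from the bottom-left corner of the bounding box.
Outer circle: ⌀105, A = 8659.01 mm², y = 52.5 mm, Ī = 5 966 602 mm⁴.
Bore (subtracted): ⌀59, A = 2733.97 mm², y = 52.5 mm, Ī = 594 810 mm⁴.
By symmetry the centroid is at mid-height, ȳ = 52.5 mm.
All pieces are centred on the centroidal x-axis, so I = ΣĪ (holes subtracted) = 5 371 793 mm⁴.

Ix ≈ 5.372 × 10⁶ mm⁴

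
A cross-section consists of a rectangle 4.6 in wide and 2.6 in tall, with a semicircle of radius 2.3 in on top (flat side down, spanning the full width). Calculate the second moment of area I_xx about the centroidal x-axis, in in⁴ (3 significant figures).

I_xx ≈ 35.2 in⁴

Treat the section as a set of non-overlapping primitives; coordinates are from the bounding-box lower-left.
Rectangular body: 4.6 × 2.6, A = 11.96 in², y = 1.3 in, Ī = 6.7375 in⁴.
Semicircular cap: semicircle r = 2.3, A = 8.3095 in², y = 3.5762 in, Ī = 3.0714 in⁴.
Centroid: ȳ = ΣA·y / ΣA = 2.2331 in.
Transfer each piece to the centroidal x-axis using Ī + A·d² with d = y − 2.2331:
  rectangular body: d = -0.93311 in → contributes +17.151 in⁴
  semicircular cap: d = 1.343 in → contributes +18.06 in⁴
Total I = 35.211 in⁴.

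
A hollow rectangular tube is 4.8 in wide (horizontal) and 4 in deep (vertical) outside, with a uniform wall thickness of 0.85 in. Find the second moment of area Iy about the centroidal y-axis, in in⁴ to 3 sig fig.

Iy ≈ 31.2 in⁴

Split into non-overlapping primitives; take the origin at the lower-left of the bounding box.
Outer rectangle: 4.8 × 4, A = 19.2 in², x = 2.4 in, Ī = 36.864 in⁴.
Inner void (subtracted): 3.1 × 2.3, A = 7.13 in², x = 2.4 in, Ī = 5.7099 in⁴.
By symmetry the centroid is at mid-width, x̄ = 2.4 in.
All pieces are centred on the centroidal y-axis, so I = ΣĪ (holes subtracted) = 31.154 in⁴.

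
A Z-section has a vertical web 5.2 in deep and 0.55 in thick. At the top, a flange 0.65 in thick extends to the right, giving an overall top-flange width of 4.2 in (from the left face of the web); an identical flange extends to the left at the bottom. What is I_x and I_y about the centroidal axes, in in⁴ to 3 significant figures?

Treat the section as a set of non-overlapping primitives; coordinates are from the bounding-box lower-left.
Web: 0.55 × 5.2, A = 2.86 in², y = 2.6 in, Ī = 6.4445 in⁴.
Top flange (beyond web): 3.65 × 0.65, A = 2.3725 in², y = 4.875 in, Ī = 0.083532 in⁴.
Bottom flange (beyond web): 3.65 × 0.65, A = 2.3725 in², y = 0.325 in, Ī = 0.083532 in⁴.
Centroid: ȳ = ΣA·y / ΣA = 2.6 in.
Transfer each piece to the centroidal x-axis using Ī + A·d² with d = y − 2.6:
  web: d = 0 in → contributes +6.4445 in⁴
  top flange (beyond web): d = 2.275 in → contributes +12.363 in⁴
  bottom flange (beyond web): d = -2.275 in → contributes +12.363 in⁴
Total I = 31.17 in⁴.
For the y-axis: x̄ = 3.925 in.
Repeating about the centroidal y-axis gives I_y = 26.265 in⁴.

I_x ≈ 31.2 in⁴, I_y ≈ 26.3 in⁴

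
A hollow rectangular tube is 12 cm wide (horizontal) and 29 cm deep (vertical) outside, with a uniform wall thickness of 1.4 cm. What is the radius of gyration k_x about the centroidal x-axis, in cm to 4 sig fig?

k_x ≈ 9.955 cm

Split into non-overlapping primitives; take the origin at the lower-left of the bounding box.
Outer rectangle: 12 × 29, A = 348 cm², y = 14.5 cm, Ī = 24 389 cm⁴.
Inner void (subtracted): 9.2 × 26.2, A = 241.04 cm², y = 14.5 cm, Ī = 13788.3 cm⁴.
By symmetry the centroid is at mid-height, ȳ = 14.5 cm.
All pieces are centred on the centroidal x-axis, so I = ΣĪ (holes subtracted) = 10600.7 cm⁴.
Radius of gyration: k = √(I/A) = √(10600.7 / 106.96) = 9.95535 cm.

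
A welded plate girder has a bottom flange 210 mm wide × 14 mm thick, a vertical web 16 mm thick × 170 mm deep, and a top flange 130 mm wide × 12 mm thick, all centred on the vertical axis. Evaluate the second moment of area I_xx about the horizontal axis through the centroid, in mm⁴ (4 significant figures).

Treat the section as a set of non-overlapping primitives; coordinates are from the bounding-box lower-left.
Bottom plate: 210 × 14, A = 2 940 mm², y = 7 mm, Ī = 48 020 mm⁴.
Web plate: 16 × 170, A = 2 720 mm², y = 99 mm, Ī = 6 550 667 mm⁴.
Top plate: 130 × 12, A = 1 560 mm², y = 190 mm, Ī = 18 720 mm⁴.
Centroid: ȳ = ΣA·y / ΣA = 81.1994 mm.
Transfer each piece to the horizontal axis through the centroid using Ī + A·d² with d = y − 81.1994:
  bottom plate: d = -74.1994 mm → contributes +16 234 360 mm⁴
  web plate: d = 17.8006 mm → contributes +7 412 525 mm⁴
  top plate: d = 108.801 mm → contributes +18 485 314 mm⁴
Total I = 42 132 199 mm⁴.

I_xx ≈ 4.213 × 10⁷ mm⁴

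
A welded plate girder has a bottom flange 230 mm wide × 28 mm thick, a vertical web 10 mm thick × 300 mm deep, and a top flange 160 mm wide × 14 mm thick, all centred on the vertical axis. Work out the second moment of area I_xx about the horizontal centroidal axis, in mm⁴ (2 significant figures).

Treat the section as a set of non-overlapping primitives; coordinates are from the bounding-box lower-left.
Bottom plate: 230 × 28, A = 6 440 mm², y = 14 mm, Ī = 420 747 mm⁴.
Web plate: 10 × 300, A = 3 000 mm², y = 178 mm, Ī = 22 500 000 mm⁴.
Top plate: 160 × 14, A = 2 240 mm², y = 335 mm, Ī = 36 587 mm⁴.
Centroid: ȳ = ΣA·y / ΣA = 117.7 mm.
Transfer each piece to the horizontal centroidal axis using Ī + A·d² with d = y − 117.7:
  bottom plate: d = -103.7 mm → contributes +69 654 385 mm⁴
  web plate: d = 60.32 mm → contributes +33 413 722 mm⁴
  top plate: d = 217.3 mm → contributes +105 822 466 mm⁴
Total I = 208 890 574 mm⁴.

I_xx ≈ 2.1 × 10⁸ mm⁴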